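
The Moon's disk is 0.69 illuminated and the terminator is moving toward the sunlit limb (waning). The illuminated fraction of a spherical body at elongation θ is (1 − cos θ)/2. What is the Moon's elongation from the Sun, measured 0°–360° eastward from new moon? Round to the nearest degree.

248°

From f = (1 − cos θ)/2: cos θ = 1 − 2×0.69 = -0.380; arccos → 112.3°.
Waning ⇒ past full, so θ = 360° − 112.3° = 247.7°.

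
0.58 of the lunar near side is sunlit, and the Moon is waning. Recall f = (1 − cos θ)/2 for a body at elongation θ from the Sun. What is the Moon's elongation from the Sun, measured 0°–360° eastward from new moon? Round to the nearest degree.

261°

Invert f = (1 − cos θ)/2 to get cos θ = 1 − 2(0.58) = -0.160, hence θ₀ = arccos -0.160 = 99.2°.
Since the Moon is past full (waning), take the reflex angle: θ = 360° − 99.2° = 260.8°.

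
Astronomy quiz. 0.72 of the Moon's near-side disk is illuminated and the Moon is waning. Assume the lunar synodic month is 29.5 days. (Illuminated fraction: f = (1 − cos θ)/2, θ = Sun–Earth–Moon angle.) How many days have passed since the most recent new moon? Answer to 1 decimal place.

20.0 days

cos θ = 1 − 2f = -0.440, giving a principal value of 116.1°.
Since the Moon is past full (waning), take the reflex angle: θ = 360° − 116.1° = 243.9°.
At 360°/29.5 d per day, 243.9° corresponds to 19.99 days.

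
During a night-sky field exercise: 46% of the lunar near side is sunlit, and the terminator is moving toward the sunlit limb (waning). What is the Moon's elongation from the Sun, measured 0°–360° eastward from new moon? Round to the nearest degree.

275°

Invert f = (1 − cos θ)/2 to get cos θ = 1 − 2(0.46) = 0.080, hence θ₀ = arccos 0.080 = 85.4°.
Since the Moon is past full (waning), take the reflex angle: θ = 360° − 85.4° = 274.6°.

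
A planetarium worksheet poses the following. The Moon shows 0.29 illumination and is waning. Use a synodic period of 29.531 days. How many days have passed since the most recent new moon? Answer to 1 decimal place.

24.2 days

Invert f = (1 − cos θ)/2 to get cos θ = 1 − 2(0.29) = 0.420, hence θ₀ = arccos 0.420 = 65.2°.
A waning Moon lies in 180°–360°, so θ = 360° − 65.2° = 294.8°.
At 360°/29.531 d per day, 294.8° corresponds to 24.19 days.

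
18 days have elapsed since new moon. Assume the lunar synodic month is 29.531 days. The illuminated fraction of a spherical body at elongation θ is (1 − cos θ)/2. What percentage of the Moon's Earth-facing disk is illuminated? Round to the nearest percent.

Phase angle: θ = 360°·(18 d)/(29.531 d) = 219.4°.
Illuminated fraction = (1 − cos 219.4°)/2 = (1 − (-0.772))/2 ≈ 0.886, so 89%.

89%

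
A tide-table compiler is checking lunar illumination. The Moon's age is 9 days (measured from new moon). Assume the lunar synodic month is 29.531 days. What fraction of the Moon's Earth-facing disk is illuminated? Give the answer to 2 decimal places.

Phase angle: θ = 360°·(9 d)/(29.531 d) = 109.7°.
cos 109.7° = (-0.337), so f = (1 − (-0.337))/2 = 0.669.

0.67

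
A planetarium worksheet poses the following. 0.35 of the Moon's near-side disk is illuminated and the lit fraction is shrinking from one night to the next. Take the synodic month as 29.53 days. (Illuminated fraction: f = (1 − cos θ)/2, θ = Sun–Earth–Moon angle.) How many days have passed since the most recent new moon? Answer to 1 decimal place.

23.6 days

Invert f = (1 − cos θ)/2 to get cos θ = 1 − 2(0.35) = 0.300, hence θ₀ = arccos 0.300 = 72.5°.
Waning ⇒ past full, so θ = 360° − 72.5° = 287.5°.
At 360°/29.53 d per day, 287.5° corresponds to 23.58 days.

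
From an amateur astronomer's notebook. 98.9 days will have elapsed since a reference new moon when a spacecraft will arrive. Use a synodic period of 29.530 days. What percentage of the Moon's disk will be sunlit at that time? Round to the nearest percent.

98.9 d spans 3 complete synodic months (3 × 29.530 = 88.59 d) plus 10.31 d.
Phase angle: θ = 360°·(10.31 d)/(29.530 d) = 125.7°.
With cos θ = (-0.583), the lit fraction is (1 − (-0.583))/2 ≈ 0.792, so 79%.

79%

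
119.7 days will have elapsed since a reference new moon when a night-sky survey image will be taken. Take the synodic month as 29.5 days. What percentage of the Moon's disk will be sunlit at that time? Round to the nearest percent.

119.7 d spans 4 complete synodic months (4 × 29.5 = 118.00 d) plus 1.70 d.
Phase angle: θ = 360°·(1.70 d)/(29.5 d) = 20.7°.
With cos θ = 0.935, the lit fraction is (1 − 0.935)/2 ≈ 0.032, so 3%.

3%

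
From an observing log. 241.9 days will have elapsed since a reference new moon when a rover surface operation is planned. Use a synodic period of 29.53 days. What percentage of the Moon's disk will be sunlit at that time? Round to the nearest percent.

241.9/29.53 = 8.192 lunations, so 8 complete cycles and 5.66 d into the next.
Elongation θ = 360° × 5.66/29.53 ≈ 69.0°.
cos 69.0° = 0.358, so f = (1 − 0.358)/2 = 0.321, so 32%.

32%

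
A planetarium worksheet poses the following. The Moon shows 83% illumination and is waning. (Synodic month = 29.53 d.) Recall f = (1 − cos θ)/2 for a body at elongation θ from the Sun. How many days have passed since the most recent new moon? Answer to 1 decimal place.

From f = (1 − cos θ)/2: cos θ = 1 − 2×0.83 = -0.660; arccos → 131.3°.
Since the Moon is past full (waning), take the reflex angle: θ = 360° − 131.3° = 228.7°.
At 360°/29.53 d per day, 228.7° corresponds to 18.76 days.

18.8 days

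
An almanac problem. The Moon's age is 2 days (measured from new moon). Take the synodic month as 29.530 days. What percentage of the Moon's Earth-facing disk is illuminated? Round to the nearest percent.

4%

Phase angle: θ = 360°·(2 d)/(29.530 d) = 24.4°.
cos 24.4° = 0.911, so f = (1 − 0.911)/2 = 0.045, so 4%.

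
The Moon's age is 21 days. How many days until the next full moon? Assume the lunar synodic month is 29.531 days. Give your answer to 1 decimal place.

23.3 days

Full moon is 0.5 of the way through the cycle: age 0.5 × 29.531 = 14.765 d.
Already past this cycle's full moon; the next is at 14.765 + 29.531 = 44.296 d, so 44.296 − 21 = 23.296 days.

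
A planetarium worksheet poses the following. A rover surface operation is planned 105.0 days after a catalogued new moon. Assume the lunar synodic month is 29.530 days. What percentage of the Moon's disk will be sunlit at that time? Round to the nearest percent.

97%

Reduce mod P: 105.0 − 3×29.530 = 16.41 d into the current lunation.
Phase angle: θ = 360°·(16.41 d)/(29.530 d) = 200.1°.
With cos θ = (-0.939), the lit fraction is (1 − (-0.939))/2 ≈ 0.970, so 97%.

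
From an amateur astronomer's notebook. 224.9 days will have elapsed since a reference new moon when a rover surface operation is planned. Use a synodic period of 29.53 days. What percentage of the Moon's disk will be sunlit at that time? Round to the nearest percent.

Reduce mod P: 224.9 − 7×29.53 = 18.19 d into the current lunation.
Phase angle: θ = 360°·(18.19 d)/(29.53 d) = 221.8°.
Illuminated fraction = (1 − cos 221.8°)/2 = (1 − (-0.746))/2 ≈ 0.873, so 87%.

87%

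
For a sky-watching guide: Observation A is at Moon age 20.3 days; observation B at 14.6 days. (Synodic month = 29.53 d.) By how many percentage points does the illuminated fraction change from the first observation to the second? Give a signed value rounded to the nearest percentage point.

First observation: θ = 360°·20.3/29.53 = 247.5°, so f = 0.692.
Second observation: θ = 178.0°, f = 1.000.
Δf = 1.000 − 0.692 = +0.308, i.e. +31 pp.

+31 percentage points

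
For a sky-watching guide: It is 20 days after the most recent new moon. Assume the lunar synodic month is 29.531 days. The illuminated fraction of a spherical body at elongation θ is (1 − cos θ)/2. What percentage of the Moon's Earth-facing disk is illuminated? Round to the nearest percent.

72%

The Moon has covered 20/29.531 of its cycle, so θ ≈ 360° × 20/29.531 = 243.8°.
cos 243.8° = (-0.441), so f = (1 − (-0.441))/2 = 0.721, so 72%.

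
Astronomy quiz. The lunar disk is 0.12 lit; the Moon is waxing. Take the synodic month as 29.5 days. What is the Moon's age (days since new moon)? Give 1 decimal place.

3.3 days

From f = (1 − cos θ)/2: cos θ = 1 − 2×0.12 = 0.760; arccos → 40.5°.
Waxing ⇒ before full, so θ = 40.5°.
At 360°/29.5 d per day, 40.5° corresponds to 3.32 days.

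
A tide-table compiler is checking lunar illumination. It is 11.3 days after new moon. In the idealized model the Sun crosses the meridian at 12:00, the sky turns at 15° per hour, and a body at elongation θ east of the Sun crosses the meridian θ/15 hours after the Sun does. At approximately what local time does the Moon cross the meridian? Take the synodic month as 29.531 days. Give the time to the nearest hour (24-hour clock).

Phase angle: θ = 360°·(11.3 d)/(29.531 d) = 137.8°.
At 15° of sky rotation per hour, 137.8° corresponds to a 9.18 h lag.
12:00 + 9.18 h ≈ 21:11 → 21:00 to the nearest hour.

21:00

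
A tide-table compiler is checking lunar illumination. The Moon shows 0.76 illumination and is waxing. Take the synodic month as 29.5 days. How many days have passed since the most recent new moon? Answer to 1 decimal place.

Invert f = (1 − cos θ)/2 to get cos θ = 1 − 2(0.76) = -0.520, hence θ₀ = arccos -0.520 = 121.3°.
Before full moon the principal value applies: θ = 121.3°.
Age = 29.5 × 121.3°/360° ≈ 9.94 days.

9.9 days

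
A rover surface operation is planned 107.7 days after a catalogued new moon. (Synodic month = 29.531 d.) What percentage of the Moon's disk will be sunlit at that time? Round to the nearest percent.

Reduce mod P: 107.7 − 3×29.531 = 19.11 d into the current lunation.
Elongation θ = 360° × 19.11/29.531 ≈ 232.9°.
Illuminated fraction = (1 − cos 232.9°)/2 = (1 − (-0.603))/2 ≈ 0.801, so 80%.

80%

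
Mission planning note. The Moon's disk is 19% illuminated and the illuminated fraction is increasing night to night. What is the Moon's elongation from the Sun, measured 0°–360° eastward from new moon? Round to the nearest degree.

52°

cos θ = 1 − 2f = 0.620, giving a principal value of 51.7°.
Waxing ⇒ before full, so θ = 51.7°.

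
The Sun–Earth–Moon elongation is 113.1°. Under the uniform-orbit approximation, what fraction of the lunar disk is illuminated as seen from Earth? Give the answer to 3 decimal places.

0.696

cos 113.1° = (-0.392), so f = (1 − (-0.392))/2 = 0.696.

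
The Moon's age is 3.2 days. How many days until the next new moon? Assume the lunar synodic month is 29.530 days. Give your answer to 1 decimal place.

One full lunation from the last new moon is 29.530 d; remaining = 29.530 − 3.2 = 26.330 d.

26.3 days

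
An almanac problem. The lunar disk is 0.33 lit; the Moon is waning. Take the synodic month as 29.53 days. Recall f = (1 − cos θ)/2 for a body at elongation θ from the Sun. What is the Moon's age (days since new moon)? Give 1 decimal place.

From f = (1 − cos θ)/2: cos θ = 1 − 2×0.33 = 0.340; arccos → 70.1°.
Waning ⇒ past full, so θ = 360° − 70.1° = 289.9°.
That fraction of the synodic month is 289.9/360 × 29.53 d ≈ 23.78 d.

23.8 days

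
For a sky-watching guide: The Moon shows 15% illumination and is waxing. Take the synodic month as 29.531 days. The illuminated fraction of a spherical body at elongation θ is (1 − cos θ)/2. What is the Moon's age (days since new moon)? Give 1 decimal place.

From f = (1 − cos θ)/2: cos θ = 1 − 2×0.15 = 0.700; arccos → 45.6°.
Waxing ⇒ before full, so θ = 45.6°.
Age = 29.531 × 45.6°/360° ≈ 3.74 days.

3.7 days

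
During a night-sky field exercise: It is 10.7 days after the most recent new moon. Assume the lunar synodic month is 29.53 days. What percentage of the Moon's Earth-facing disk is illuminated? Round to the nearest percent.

Phase angle: θ = 360°·(10.7 d)/(29.53 d) = 130.4°.
cos 130.4° = (-0.649), so f = (1 − (-0.649))/2 = 0.824, so 82%.

82%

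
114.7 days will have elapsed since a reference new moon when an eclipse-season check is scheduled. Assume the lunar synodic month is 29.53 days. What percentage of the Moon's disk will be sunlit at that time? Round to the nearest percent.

13%

114.7 d spans 3 complete synodic months (3 × 29.53 = 88.59 d) plus 26.11 d.
The Moon has covered 26.11/29.53 of its cycle, so θ ≈ 360° × 26.11/29.53 = 318.3°.
Illuminated fraction = (1 − cos 318.3°)/2 = (1 − 0.747)/2 ≈ 0.127, so 13%.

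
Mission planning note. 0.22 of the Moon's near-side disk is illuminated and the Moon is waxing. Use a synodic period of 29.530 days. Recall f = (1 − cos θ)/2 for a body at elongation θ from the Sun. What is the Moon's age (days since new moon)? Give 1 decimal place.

cos θ = 1 − 2f = 0.560, giving a principal value of 55.9°.
Before full moon the principal value applies: θ = 55.9°.
At 360°/29.530 d per day, 55.9° corresponds to 4.59 days.

4.6 days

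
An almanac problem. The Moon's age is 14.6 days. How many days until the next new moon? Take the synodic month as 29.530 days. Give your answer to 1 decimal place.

One full lunation from the last new moon is 29.530 d; remaining = 29.530 − 14.6 = 14.930 d.

14.9 days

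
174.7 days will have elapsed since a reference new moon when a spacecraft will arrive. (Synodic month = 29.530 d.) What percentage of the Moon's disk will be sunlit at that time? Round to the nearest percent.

174.7/29.530 = 5.916 lunations, so 5 complete cycles and 27.05 d into the next.
Phase angle: θ = 360°·(27.05 d)/(29.530 d) = 329.8°.
cos 329.8° = 0.864, so f = (1 − 0.864)/2 = 0.068, so 7%.

7%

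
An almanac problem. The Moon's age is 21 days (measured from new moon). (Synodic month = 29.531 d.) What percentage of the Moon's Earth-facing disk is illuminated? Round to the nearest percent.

62%

The Moon has covered 21/29.531 of its cycle, so θ ≈ 360° × 21/29.531 = 256.0°.
With cos θ = (-0.242), the lit fraction is (1 − (-0.242))/2 ≈ 0.621, so 62%.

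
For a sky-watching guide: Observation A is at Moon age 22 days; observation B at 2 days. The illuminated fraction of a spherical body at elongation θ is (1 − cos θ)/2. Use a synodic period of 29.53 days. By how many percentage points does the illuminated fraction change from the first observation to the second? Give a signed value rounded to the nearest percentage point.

θ₁ = 360° × 22/29.53 = 268.2°, f₁ = (1 − cos θ₁)/2 = 0.516.
θ₂ = 360° × 2/29.53 = 24.4°, f₂ = (1 − cos θ₂)/2 = 0.045.
Change = f₂ − f₁ = -0.471 → -47 percentage points.

-47 percentage points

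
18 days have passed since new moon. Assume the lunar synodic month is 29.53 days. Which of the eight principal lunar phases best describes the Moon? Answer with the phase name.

At 18/29.53 of the cycle, θ ≈ 219° — the waning gibbous range.

waning gibbous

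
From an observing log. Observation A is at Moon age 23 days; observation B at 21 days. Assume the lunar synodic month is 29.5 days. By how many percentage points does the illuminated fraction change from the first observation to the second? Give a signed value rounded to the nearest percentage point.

+21 percentage points

θ₁ = 360° × 23/29.5 = 280.7°, f₁ = (1 − cos θ₁)/2 = 0.407.
θ₂ = 360° × 21/29.5 = 256.3°, f₂ = (1 − cos θ₂)/2 = 0.619.
Change = f₂ − f₁ = +0.211 → +21 percentage points.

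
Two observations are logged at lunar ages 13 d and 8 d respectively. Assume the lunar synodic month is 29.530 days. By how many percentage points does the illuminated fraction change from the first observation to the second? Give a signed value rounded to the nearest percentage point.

First observation: θ = 360°·13/29.530 = 158.5°, so f = 0.965.
Second observation: θ = 97.5°, f = 0.566.
Δf = 0.566 − 0.965 = -0.400, i.e. -40 pp.

-40 percentage points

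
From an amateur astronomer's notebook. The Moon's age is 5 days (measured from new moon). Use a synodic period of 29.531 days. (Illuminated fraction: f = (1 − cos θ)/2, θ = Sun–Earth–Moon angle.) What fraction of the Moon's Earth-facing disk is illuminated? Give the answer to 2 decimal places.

Elongation θ = 360° × 5/29.531 ≈ 61.0°.
Illuminated fraction = (1 − cos 61.0°)/2 = (1 − 0.486)/2 ≈ 0.257.

0.26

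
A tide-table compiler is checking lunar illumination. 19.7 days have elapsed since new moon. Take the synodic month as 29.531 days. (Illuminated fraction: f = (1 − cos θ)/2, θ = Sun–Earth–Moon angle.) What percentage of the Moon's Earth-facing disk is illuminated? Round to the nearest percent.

Phase angle: θ = 360°·(19.7 d)/(29.531 d) = 240.2°.
cos 240.2° = (-0.498), so f = (1 − (-0.498))/2 = 0.749, so 75%.

75%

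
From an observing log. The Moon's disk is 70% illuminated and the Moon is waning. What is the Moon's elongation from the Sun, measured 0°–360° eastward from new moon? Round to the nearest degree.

cos θ = 1 − 2f = -0.400, giving a principal value of 113.6°.
A waning Moon lies in 180°–360°, so θ = 360° − 113.6° = 246.4°.

246°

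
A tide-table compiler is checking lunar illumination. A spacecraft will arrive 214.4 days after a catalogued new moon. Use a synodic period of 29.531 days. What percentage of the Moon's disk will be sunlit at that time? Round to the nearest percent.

53%

214.4/29.531 = 7.260 lunations, so 7 complete cycles and 7.68 d into the next.
Elongation θ = 360° × 7.68/29.531 ≈ 93.7°.
Illuminated fraction = (1 − cos 93.7°)/2 = (1 − (-0.064))/2 ≈ 0.532, so 53%.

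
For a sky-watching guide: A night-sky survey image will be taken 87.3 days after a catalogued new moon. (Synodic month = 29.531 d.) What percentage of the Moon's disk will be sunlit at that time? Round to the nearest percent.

87.3 d spans 2 complete synodic months (2 × 29.531 = 59.06 d) plus 28.24 d.
The Moon has covered 28.24/29.531 of its cycle, so θ ≈ 360° × 28.24/29.531 = 344.2°.
cos 344.2° = 0.962, so f = (1 − 0.962)/2 = 0.019, so 2%.

2%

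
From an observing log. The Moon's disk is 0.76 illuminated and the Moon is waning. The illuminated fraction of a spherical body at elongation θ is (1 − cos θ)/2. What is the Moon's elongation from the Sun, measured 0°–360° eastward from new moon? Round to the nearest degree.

239°

Invert f = (1 − cos θ)/2 to get cos θ = 1 − 2(0.76) = -0.520, hence θ₀ = arccos -0.520 = 121.3°.
A waning Moon lies in 180°–360°, so θ = 360° − 121.3° = 238.7°.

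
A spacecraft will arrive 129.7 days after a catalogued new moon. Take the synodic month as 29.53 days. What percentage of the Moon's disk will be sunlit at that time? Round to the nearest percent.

89%

Reduce mod P: 129.7 − 4×29.53 = 11.58 d into the current lunation.
Phase angle: θ = 360°·(11.58 d)/(29.53 d) = 141.2°.
cos 141.2° = (-0.779), so f = (1 − (-0.779))/2 = 0.890, so 89%.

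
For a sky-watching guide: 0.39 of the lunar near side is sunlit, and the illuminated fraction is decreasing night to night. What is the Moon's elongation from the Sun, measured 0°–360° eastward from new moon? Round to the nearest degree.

283°

From f = (1 − cos θ)/2: cos θ = 1 − 2×0.39 = 0.220; arccos → 77.3°.
Since the Moon is past full (waning), take the reflex angle: θ = 360° − 77.3° = 282.7°.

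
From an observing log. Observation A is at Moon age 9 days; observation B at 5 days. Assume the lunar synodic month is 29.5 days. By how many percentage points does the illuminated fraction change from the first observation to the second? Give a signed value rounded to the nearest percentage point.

θ₁ = 360° × 9/29.5 = 109.8°, f₁ = (1 − cos θ₁)/2 = 0.670.
θ₂ = 360° × 5/29.5 = 61.0°, f₂ = (1 − cos θ₂)/2 = 0.258.
Change = f₂ − f₁ = -0.412 → -41 percentage points.

-41 pp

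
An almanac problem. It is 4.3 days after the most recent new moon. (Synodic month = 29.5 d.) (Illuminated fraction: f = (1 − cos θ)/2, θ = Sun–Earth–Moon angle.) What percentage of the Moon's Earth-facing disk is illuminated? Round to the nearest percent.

20%

The Moon has covered 4.3/29.5 of its cycle, so θ ≈ 360° × 4.3/29.5 = 52.5°.
Illuminated fraction = (1 − cos 52.5°)/2 = (1 − 0.609)/2 ≈ 0.195, so 20%.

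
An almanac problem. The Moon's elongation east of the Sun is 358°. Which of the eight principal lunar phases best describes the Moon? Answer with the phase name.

The new moon sector spans roughly -22°–22°; 358° falls inside it.

new moon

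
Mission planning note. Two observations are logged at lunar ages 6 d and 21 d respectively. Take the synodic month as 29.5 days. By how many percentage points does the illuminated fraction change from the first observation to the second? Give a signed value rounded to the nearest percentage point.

+26 percentage points

First observation: θ = 360°·6/29.5 = 73.2°, so f = 0.356.
Second observation: θ = 256.3°, f = 0.619.
Δf = 0.619 − 0.356 = +0.263, i.e. +26 pp.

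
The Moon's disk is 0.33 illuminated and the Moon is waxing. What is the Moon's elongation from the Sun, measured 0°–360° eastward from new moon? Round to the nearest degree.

70°

From f = (1 − cos θ)/2: cos θ = 1 − 2×0.33 = 0.340; arccos → 70.1°.
The Moon is waxing (0°–180°), so θ = 70.1° directly.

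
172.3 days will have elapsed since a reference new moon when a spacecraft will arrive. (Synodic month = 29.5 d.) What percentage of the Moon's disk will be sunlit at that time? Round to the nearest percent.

23%

Reduce mod P: 172.3 − 5×29.5 = 24.80 d into the current lunation.
The Moon has covered 24.80/29.5 of its cycle, so θ ≈ 360° × 24.80/29.5 = 302.6°.
cos 302.6° = 0.539, so f = (1 − 0.539)/2 = 0.230, so 23%.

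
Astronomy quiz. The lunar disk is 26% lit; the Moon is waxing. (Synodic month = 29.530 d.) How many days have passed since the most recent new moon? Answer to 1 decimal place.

Invert f = (1 − cos θ)/2 to get cos θ = 1 − 2(0.26) = 0.480, hence θ₀ = arccos 0.480 = 61.3°.
Waxing ⇒ before full, so θ = 61.3°.
That fraction of the synodic month is 61.3/360 × 29.530 d ≈ 5.03 d.

5.0 days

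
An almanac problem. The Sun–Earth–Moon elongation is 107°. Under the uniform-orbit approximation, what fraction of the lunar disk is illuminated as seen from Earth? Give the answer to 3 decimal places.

0.646

cos 107° = (-0.292), so f = (1 − (-0.292))/2 = 0.646.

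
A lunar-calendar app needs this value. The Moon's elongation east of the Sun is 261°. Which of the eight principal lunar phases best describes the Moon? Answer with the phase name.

261° lies in the last quarter sector of the 8-phase cycle.

last quarter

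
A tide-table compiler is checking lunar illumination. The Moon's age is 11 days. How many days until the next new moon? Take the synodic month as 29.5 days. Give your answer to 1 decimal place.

One full lunation from the last new moon is 29.5 d; remaining = 29.5 − 11 = 18.500 d.

18.5 days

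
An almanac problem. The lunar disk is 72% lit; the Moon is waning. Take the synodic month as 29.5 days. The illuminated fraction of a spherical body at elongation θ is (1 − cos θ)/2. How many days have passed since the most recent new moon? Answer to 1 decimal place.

20.0 days

cos θ = 1 − 2f = -0.440, giving a principal value of 116.1°.
Waning ⇒ past full, so θ = 360° − 116.1° = 243.9°.
At 360°/29.5 d per day, 243.9° corresponds to 19.99 days.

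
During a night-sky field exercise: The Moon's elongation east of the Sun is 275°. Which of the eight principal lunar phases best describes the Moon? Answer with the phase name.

The last quarter sector spans roughly 248°–292°; 275° falls inside it.

last quarter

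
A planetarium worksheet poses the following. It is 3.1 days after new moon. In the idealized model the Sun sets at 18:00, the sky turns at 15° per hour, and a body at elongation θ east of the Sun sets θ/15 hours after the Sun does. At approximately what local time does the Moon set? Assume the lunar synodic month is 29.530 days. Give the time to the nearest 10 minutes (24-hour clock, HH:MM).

20:30

Elongation θ = 360° × 3.1/29.530 ≈ 37.8°.
At 15° of sky rotation per hour, 37.8° corresponds to a 2.52 h lag.
18:00 + 2.519 h ≈ 20:31 → 20:30 to the nearest ten minutes.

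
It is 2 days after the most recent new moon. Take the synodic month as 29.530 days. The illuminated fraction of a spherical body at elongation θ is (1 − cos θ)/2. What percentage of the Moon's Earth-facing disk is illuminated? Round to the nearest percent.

The Moon has covered 2/29.530 of its cycle, so θ ≈ 360° × 2/29.530 = 24.4°.
cos 24.4° = 0.911, so f = (1 − 0.911)/2 = 0.045, so 4%.

4%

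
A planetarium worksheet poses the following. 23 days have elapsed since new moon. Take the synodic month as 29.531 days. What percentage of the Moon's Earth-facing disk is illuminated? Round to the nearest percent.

41%

Phase angle: θ = 360°·(23 d)/(29.531 d) = 280.4°.
Illuminated fraction = (1 − cos 280.4°)/2 = (1 − 0.180)/2 ≈ 0.410, so 41%.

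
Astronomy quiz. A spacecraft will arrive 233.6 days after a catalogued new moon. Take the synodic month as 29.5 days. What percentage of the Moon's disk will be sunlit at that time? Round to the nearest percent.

6%

Reduce mod P: 233.6 − 7×29.5 = 27.10 d into the current lunation.
The Moon has covered 27.10/29.5 of its cycle, so θ ≈ 360° × 27.10/29.5 = 330.7°.
Illuminated fraction = (1 − cos 330.7°)/2 = (1 − 0.872)/2 ≈ 0.064, so 6%.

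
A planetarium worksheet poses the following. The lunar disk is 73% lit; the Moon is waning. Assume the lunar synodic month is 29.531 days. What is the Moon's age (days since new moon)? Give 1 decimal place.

19.9 days

cos θ = 1 − 2f = -0.460, giving a principal value of 117.4°.
Waning ⇒ past full, so θ = 360° − 117.4° = 242.6°.
Age = 29.531 × 242.6°/360° ≈ 19.90 days.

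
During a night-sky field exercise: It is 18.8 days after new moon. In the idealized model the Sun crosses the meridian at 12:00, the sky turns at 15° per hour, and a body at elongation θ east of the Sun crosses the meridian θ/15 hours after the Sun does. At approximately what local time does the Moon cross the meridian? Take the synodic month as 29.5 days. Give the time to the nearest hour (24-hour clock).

Elongation θ = 360° × 18.8/29.5 ≈ 229.4°.
At 15° of sky rotation per hour, 229.4° corresponds to a 15.29 h lag.
12:00 + 15.29 h ≈ 03:18 → 03:00 to the nearest hour.

03:00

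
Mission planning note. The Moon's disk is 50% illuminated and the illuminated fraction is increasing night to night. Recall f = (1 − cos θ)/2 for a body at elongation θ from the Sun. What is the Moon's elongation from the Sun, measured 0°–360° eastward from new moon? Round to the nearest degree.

90°

From f = (1 − cos θ)/2: cos θ = 1 − 2×0.50 = 0.000; arccos → 90.0°.
The Moon is waxing (0°–180°), so θ = 90.0° directly.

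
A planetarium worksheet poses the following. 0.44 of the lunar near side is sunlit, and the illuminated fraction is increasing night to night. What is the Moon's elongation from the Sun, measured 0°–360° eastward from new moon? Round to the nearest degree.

From f = (1 − cos θ)/2: cos θ = 1 − 2×0.44 = 0.120; arccos → 83.1°.
The Moon is waxing (0°–180°), so θ = 83.1° directly.

83°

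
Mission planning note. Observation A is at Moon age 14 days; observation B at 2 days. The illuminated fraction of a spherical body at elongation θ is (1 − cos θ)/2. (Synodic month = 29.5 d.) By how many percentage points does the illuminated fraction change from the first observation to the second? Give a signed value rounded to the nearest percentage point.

First observation: θ = 360°·14/29.5 = 170.8°, so f = 0.994.
Second observation: θ = 24.4°, f = 0.045.
Δf = 0.045 − 0.994 = -0.949, i.e. -95 pp.

-95 pp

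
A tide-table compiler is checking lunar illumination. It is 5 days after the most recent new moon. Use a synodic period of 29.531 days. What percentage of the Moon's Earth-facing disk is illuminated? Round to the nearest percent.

26%

Phase angle: θ = 360°·(5 d)/(29.531 d) = 61.0°.
Illuminated fraction = (1 − cos 61.0°)/2 = (1 − 0.486)/2 ≈ 0.257, so 26%.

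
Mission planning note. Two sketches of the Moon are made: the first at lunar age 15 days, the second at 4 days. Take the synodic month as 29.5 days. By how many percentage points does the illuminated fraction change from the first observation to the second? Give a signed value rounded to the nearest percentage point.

θ₁ = 360° × 15/29.5 = 183.1°, f₁ = (1 − cos θ₁)/2 = 0.999.
θ₂ = 360° × 4/29.5 = 48.8°, f₂ = (1 − cos θ₂)/2 = 0.171.
Change = f₂ − f₁ = -0.829 → -83 percentage points.

-83 percentage points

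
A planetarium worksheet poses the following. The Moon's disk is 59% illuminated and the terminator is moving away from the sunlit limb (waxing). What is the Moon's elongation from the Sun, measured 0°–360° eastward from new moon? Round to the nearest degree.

Invert f = (1 − cos θ)/2 to get cos θ = 1 − 2(0.59) = -0.180, hence θ₀ = arccos -0.180 = 100.4°.
Waxing ⇒ before full, so θ = 100.4°.

100°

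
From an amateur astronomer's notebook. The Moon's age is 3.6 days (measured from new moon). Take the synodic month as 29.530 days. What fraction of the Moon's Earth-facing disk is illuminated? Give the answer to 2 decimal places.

0.14

The Moon has covered 3.6/29.530 of its cycle, so θ ≈ 360° × 3.6/29.530 = 43.9°.
Illuminated fraction = (1 − cos 43.9°)/2 = (1 − 0.721)/2 ≈ 0.140.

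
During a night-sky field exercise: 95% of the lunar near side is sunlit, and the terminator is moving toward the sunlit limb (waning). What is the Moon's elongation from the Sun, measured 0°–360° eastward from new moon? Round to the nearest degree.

206°

Invert f = (1 − cos θ)/2 to get cos θ = 1 − 2(0.95) = -0.900, hence θ₀ = arccos -0.900 = 154.2°.
Since the Moon is past full (waning), take the reflex angle: θ = 360° − 154.2° = 205.8°.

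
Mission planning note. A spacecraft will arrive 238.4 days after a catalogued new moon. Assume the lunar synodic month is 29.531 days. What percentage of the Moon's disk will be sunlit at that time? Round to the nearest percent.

5%

Reduce mod P: 238.4 − 8×29.531 = 2.15 d into the current lunation.
Phase angle: θ = 360°·(2.15 d)/(29.531 d) = 26.2°.
cos 26.2° = 0.897, so f = (1 − 0.897)/2 = 0.052, so 5%.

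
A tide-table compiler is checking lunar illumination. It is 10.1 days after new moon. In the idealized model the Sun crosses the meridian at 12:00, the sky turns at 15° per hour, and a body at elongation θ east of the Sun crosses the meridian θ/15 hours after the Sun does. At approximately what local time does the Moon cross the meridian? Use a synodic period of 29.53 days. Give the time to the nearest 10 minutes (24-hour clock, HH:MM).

20:10

The Moon has covered 10.1/29.53 of its cycle, so θ ≈ 360° × 10.1/29.53 = 123.1°.
At 15° of sky rotation per hour, 123.1° corresponds to a 8.21 h lag.
12:00 + 8.209 h ≈ 20:13 → 20:10 to the nearest ten minutes.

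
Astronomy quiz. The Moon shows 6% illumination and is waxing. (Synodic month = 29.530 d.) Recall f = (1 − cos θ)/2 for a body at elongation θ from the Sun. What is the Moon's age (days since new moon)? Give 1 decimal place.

cos θ = 1 − 2f = 0.880, giving a principal value of 28.4°.
The Moon is waxing (0°–180°), so θ = 28.4° directly.
That fraction of the synodic month is 28.4/360 × 29.530 d ≈ 2.33 d.

2.3 days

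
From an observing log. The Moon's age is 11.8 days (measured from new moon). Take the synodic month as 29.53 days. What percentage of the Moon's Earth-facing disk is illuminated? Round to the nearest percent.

Phase angle: θ = 360°·(11.8 d)/(29.53 d) = 143.9°.
With cos θ = (-0.808), the lit fraction is (1 − (-0.808))/2 ≈ 0.904, so 90%.

90%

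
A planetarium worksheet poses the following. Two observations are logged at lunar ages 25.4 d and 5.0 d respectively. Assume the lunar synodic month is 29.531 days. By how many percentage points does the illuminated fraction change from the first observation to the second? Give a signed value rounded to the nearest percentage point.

+8 pp

θ₁ = 360° × 25.4/29.531 = 309.6°, f₁ = (1 − cos θ₁)/2 = 0.181.
θ₂ = 360° × 5.0/29.531 = 61.0°, f₂ = (1 − cos θ₂)/2 = 0.257.
Change = f₂ − f₁ = +0.076 → +8 percentage points.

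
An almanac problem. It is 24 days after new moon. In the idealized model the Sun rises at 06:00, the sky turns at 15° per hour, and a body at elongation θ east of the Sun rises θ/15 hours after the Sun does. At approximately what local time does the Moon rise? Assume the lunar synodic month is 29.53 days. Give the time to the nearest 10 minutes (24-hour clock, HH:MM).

01:30

The Moon has covered 24/29.53 of its cycle, so θ ≈ 360° × 24/29.53 = 292.6°.
The Moon trails the Sun by θ/15 = 292.6/15 ≈ 19.51 hours.
06:00 + 19.506 h ≈ 01:30 → 01:30 to the nearest ten minutes.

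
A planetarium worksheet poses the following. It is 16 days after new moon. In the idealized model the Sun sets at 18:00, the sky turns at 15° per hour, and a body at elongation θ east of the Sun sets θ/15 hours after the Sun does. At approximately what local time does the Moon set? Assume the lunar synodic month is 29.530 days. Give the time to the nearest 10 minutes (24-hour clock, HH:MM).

07:00

Phase angle: θ = 360°·(16 d)/(29.530 d) = 195.1°.
At 15° of sky rotation per hour, 195.1° corresponds to a 13.00 h lag.
18:00 + 13.004 h ≈ 07:00 → 07:00 to the nearest ten minutes.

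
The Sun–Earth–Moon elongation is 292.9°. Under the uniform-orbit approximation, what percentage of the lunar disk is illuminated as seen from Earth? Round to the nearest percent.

31%

f = (1 − cos 292.9°)/2 = (1 − 0.389)/2 ≈ 0.305, i.e. 31%.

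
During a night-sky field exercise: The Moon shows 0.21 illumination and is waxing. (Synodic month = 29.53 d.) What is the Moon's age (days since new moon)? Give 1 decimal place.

4.5 days

Invert f = (1 − cos θ)/2 to get cos θ = 1 − 2(0.21) = 0.580, hence θ₀ = arccos 0.580 = 54.5°.
The Moon is waxing (0°–180°), so θ = 54.5° directly.
Age = 29.53 × 54.5°/360° ≈ 4.47 days.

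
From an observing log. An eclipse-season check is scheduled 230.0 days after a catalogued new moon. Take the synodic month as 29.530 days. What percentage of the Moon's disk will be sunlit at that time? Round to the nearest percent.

230.0/29.530 = 7.789 lunations, so 7 complete cycles and 23.29 d into the next.
Elongation θ = 360° × 23.29/29.530 ≈ 283.9°.
Illuminated fraction = (1 − cos 283.9°)/2 = (1 − 0.241)/2 ≈ 0.380, so 38%.

38%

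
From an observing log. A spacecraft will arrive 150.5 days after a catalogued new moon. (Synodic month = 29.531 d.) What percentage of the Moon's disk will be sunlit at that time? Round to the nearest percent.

9%

150.5/29.531 = 5.096 lunations, so 5 complete cycles and 2.84 d into the next.
The Moon has covered 2.84/29.531 of its cycle, so θ ≈ 360° × 2.84/29.531 = 34.7°.
With cos θ = 0.822, the lit fraction is (1 − 0.822)/2 ≈ 0.089, so 9%.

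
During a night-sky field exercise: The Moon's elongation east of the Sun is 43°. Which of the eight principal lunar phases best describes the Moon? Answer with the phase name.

waxing crescent

The waxing crescent sector spans roughly 22°–68°; 43° falls inside it.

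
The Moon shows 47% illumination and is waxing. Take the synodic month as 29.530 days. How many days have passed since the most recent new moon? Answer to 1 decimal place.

7.1 days

Invert f = (1 − cos θ)/2 to get cos θ = 1 − 2(0.47) = 0.060, hence θ₀ = arccos 0.060 = 86.6°.
Before full moon the principal value applies: θ = 86.6°.
That fraction of the synodic month is 86.6/360 × 29.530 d ≈ 7.10 d.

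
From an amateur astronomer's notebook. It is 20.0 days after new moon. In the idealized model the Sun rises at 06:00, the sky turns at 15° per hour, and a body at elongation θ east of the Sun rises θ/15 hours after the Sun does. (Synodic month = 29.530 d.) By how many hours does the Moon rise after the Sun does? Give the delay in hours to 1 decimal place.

16.3 h

Elongation θ = 360° × 20.0/29.530 ≈ 243.8°.
The Moon trails the Sun by θ/15 = 243.8/15 ≈ 16.25 hours.
So the Moon rises 16.25 h after the Sun.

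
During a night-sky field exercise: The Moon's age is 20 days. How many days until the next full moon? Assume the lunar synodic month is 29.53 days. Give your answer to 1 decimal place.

Full moon is 0.5 of the way through the cycle: age 0.5 × 29.53 = 14.765 d.
Already past this cycle's full moon; the next is at 14.765 + 29.53 = 44.295 d, so 44.295 − 20 = 24.295 days.

24.3 days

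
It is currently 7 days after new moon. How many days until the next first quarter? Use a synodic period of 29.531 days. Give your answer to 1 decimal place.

0.4 days

First quarter occurs at elongation 90°, i.e. at age 29.531 × 90/360 = 7.383 d.
So 0.383 days remain (7.383 − 7).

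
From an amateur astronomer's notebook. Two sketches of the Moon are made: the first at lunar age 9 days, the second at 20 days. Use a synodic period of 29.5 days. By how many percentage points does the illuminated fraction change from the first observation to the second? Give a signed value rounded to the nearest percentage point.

θ₁ = 360° × 9/29.5 = 109.8°, f₁ = (1 − cos θ₁)/2 = 0.670.
θ₂ = 360° × 20/29.5 = 244.1°, f₂ = (1 − cos θ₂)/2 = 0.719.
Change = f₂ − f₁ = +0.049 → +5 percentage points.

+5 pp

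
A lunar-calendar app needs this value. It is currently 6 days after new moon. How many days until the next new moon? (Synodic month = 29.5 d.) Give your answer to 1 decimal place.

The next new moon completes the synodic month: 29.5 − 6 = 23.500 days.

23.5 days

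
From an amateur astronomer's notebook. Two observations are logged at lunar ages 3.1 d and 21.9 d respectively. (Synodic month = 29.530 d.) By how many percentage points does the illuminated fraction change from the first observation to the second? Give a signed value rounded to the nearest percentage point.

θ₁ = 360° × 3.1/29.530 = 37.8°, f₁ = (1 − cos θ₁)/2 = 0.105.
θ₂ = 360° × 21.9/29.530 = 267.0°, f₂ = (1 − cos θ₂)/2 = 0.526.
Change = f₂ − f₁ = +0.421 → +42 percentage points.

+42 percentage points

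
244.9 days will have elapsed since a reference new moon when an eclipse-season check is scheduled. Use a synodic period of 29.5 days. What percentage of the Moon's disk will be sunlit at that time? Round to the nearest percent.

66%

244.9 d spans 8 complete synodic months (8 × 29.5 = 236.00 d) plus 8.90 d.
The Moon has covered 8.90/29.5 of its cycle, so θ ≈ 360° × 8.90/29.5 = 108.6°.
Illuminated fraction = (1 − cos 108.6°)/2 = (1 − (-0.319))/2 ≈ 0.660, so 66%.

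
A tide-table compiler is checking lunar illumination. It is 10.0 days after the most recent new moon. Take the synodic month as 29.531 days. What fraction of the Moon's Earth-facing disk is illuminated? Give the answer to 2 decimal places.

0.76

The Moon has covered 10.0/29.531 of its cycle, so θ ≈ 360° × 10.0/29.531 = 121.9°.
cos 121.9° = (-0.529), so f = (1 − (-0.529))/2 = 0.764.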